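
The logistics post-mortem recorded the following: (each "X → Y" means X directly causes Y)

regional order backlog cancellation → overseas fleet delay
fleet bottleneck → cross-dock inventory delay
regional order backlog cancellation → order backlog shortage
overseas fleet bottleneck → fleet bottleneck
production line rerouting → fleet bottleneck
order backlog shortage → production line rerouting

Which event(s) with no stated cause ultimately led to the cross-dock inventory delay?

Tracing upstream from the cross-dock inventory delay: the cross-dock inventory delay ← the fleet bottleneck ← the production line rerouting ← the order backlog shortage ← the regional order backlog cancellation.
A separate upstream branch: the cross-dock inventory delay ← the fleet bottleneck ← the overseas fleet bottleneck.
Each of those chain origins has no stated cause.

the overseas fleet bottleneck, the regional order backlog cancellation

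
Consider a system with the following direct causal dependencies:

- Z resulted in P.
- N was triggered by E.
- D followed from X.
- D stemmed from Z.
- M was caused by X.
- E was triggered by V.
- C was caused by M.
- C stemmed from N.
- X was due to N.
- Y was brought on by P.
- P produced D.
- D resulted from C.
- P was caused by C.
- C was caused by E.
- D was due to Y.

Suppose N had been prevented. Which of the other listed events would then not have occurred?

Downstream of N: X, M, C, P, Y, D.
Of those, still caused via another path: C, P, Y, D.
The remainder have no surviving cause.

M, X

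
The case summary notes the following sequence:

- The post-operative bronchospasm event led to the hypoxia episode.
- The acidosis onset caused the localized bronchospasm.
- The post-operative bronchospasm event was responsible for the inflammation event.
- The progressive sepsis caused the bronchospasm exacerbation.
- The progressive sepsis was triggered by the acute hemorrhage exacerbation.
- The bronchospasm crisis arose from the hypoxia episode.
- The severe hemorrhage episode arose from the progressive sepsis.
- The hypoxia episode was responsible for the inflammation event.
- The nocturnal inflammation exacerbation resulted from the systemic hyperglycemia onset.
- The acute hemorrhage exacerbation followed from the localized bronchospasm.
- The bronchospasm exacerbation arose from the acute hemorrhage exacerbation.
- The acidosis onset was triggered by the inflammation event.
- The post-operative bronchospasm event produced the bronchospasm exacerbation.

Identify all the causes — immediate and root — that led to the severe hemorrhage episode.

the acidosis onset, the acute hemorrhage exacerbation, the hypoxia episode, the inflammation event, the localized bronchospasm, the post-operative bronchospasm event, the progressive sepsis

Immediate cause of the severe hemorrhage episode: the progressive sepsis.
Further upstream: the post-operative bronchospasm event, the hypoxia episode, the inflammation event, the acidosis onset, the localized bronchospasm, the acute hemorrhage exacerbation.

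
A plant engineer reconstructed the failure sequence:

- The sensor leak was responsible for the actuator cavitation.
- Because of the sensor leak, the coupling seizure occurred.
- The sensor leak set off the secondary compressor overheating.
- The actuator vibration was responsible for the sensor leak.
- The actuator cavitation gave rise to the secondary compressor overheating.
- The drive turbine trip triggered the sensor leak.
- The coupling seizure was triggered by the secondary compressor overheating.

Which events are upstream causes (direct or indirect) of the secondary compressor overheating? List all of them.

Immediate causes of the secondary compressor overheating: the sensor leak, the actuator cavitation.
Further upstream: the drive turbine trip, the actuator vibration.

the actuator cavitation, the actuator vibration, the drive turbine trip, the sensor leak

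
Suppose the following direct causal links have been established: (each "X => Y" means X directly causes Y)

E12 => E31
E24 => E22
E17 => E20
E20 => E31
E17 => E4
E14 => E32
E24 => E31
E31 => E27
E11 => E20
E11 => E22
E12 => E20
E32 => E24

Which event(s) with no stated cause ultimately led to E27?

Tracing upstream from E27: E27 ← E31 ← E20 ← E17.
A separate upstream branch: E27 ← E31 ← E20 ← E11.
A separate upstream branch: E27 ← E31 ← E24 ← E32 ← E14.
A separate upstream branch: E27 ← E31 ← E12.
Each of those chain origins has no stated cause.

E11, E12, E14, E17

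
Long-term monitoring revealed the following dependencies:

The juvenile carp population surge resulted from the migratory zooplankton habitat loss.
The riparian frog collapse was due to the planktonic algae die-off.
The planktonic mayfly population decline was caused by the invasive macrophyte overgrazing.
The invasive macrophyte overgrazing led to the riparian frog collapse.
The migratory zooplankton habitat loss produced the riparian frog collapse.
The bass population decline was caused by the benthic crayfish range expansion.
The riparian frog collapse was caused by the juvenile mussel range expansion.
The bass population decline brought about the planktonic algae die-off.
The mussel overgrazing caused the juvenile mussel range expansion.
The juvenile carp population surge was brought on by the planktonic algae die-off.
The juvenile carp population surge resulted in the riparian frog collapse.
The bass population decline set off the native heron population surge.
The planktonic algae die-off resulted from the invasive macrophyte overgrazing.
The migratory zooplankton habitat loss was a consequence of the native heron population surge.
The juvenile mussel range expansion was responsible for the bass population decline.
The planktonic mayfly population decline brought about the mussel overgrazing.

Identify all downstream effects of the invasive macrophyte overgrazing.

the bass population decline, the juvenile carp population surge, the juvenile mussel range expansion, the migratory zooplankton habitat loss, the mussel overgrazing, the native heron population surge, the planktonic algae die-off, the planktonic mayfly population decline, the riparian frog collapse

Direct effects: the planktonic mayfly population decline, the planktonic algae die-off, the riparian frog collapse.
2 steps out: the mussel overgrazing, the juvenile carp population surge.
3 steps out: the juvenile mussel range expansion.
4 steps out: the bass population decline.
5 steps out: the native heron population surge.
6 steps out: the migratory zooplankton habitat loss.
Not reachable from it: the benthic crayfish range expansion.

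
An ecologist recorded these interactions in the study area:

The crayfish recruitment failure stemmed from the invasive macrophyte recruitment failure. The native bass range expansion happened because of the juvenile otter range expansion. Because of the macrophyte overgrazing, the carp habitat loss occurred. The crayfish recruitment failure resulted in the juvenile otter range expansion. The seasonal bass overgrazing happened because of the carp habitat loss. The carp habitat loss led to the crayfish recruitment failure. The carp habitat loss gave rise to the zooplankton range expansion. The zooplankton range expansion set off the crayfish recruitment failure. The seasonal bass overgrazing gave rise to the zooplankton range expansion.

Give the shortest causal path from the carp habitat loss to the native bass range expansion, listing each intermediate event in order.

the carp habitat loss → the crayfish recruitment failure
the crayfish recruitment failure → the juvenile otter range expansion
the juvenile otter range expansion → the native bass range expansion
Length: 3 steps.

the carp habitat loss → the crayfish recruitment failure → the juvenile otter range expansion → the native bass range expansion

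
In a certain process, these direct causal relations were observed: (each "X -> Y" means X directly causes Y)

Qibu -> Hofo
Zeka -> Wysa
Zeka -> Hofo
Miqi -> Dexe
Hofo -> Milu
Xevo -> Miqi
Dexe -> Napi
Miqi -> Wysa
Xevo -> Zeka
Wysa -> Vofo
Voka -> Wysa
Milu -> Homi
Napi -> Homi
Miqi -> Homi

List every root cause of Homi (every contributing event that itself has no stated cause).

Qibu, Xevo

Tracing upstream from Homi: Homi ← Miqi ← Xevo.
A separate upstream branch: Homi ← Milu ← Hofo ← Qibu.
Each of those chain origins has no stated cause.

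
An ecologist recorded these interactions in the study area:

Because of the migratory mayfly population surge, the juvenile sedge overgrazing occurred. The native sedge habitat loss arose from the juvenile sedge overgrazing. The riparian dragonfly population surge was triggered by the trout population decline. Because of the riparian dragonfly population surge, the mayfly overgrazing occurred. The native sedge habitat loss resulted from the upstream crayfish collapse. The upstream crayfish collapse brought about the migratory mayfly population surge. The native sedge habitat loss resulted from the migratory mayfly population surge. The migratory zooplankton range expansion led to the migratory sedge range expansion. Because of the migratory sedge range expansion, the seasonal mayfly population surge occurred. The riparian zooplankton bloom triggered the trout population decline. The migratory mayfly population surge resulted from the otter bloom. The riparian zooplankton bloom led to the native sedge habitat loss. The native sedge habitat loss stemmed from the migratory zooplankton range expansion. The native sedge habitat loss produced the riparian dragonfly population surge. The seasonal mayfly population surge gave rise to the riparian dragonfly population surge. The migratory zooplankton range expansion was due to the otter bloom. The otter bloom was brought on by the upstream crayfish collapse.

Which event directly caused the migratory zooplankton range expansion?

the otter bloom

Upstream contributors include the upstream crayfish collapse, but only the otter bloom feeds directly into the migratory zooplankton range expansion.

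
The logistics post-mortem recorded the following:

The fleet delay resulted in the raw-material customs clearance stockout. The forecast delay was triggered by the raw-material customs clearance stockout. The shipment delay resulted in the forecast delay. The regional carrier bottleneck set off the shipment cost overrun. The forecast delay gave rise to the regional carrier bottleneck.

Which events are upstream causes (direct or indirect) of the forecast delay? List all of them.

Immediate causes of the forecast delay: the raw-material customs clearance stockout, the shipment delay.
Further upstream: the fleet delay.

the fleet delay, the raw-material customs clearance stockout, the shipment delay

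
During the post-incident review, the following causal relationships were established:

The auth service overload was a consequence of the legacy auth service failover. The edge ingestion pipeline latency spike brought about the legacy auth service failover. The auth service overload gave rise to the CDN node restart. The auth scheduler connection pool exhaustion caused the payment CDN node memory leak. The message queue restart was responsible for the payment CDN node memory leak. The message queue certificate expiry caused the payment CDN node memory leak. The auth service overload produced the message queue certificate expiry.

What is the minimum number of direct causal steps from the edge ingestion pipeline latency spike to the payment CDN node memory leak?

Shortest chain: the edge ingestion pipeline latency spike → the legacy auth service failover → the auth service overload → the message queue certificate expiry → the payment CDN node memory leak.

4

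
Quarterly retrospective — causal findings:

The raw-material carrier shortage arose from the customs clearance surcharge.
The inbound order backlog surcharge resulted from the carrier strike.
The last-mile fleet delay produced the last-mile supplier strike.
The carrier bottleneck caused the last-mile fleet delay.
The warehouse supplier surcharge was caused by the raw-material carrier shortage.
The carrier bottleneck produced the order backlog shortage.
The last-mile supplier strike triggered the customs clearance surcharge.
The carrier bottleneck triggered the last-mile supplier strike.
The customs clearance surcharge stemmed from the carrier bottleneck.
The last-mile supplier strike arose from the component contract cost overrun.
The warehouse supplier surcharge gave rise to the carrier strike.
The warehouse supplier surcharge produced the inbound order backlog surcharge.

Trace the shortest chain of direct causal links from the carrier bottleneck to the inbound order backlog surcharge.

the carrier bottleneck → the customs clearance surcharge
the customs clearance surcharge → the raw-material carrier shortage
the raw-material carrier shortage → the warehouse supplier surcharge
the warehouse supplier surcharge → the inbound order backlog surcharge
Length: 4 steps.

the carrier bottleneck → the customs clearance surcharge → the raw-material carrier shortage → the warehouse supplier surcharge → the inbound order backlog surcharge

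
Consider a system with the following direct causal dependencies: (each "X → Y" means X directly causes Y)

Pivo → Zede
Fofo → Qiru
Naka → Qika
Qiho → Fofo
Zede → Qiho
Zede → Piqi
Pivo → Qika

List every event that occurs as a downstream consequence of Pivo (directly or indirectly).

Fofo, Piqi, Qiho, Qika, Qiru, Zede

Direct effects: Zede, Qika.
2 steps out: Qiho, Piqi.
3 steps out: Fofo.
4 steps out: Qiru.
Not reachable from it: Naka.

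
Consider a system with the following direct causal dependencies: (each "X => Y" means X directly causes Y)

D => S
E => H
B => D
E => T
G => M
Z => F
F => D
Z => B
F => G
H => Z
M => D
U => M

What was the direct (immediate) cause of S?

D

Upstream contributors include E, H, Z, F, G, B, M, U, but only D feeds directly into S.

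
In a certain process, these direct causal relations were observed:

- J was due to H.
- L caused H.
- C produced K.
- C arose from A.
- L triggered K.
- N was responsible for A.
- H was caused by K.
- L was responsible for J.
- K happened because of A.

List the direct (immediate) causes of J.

Upstream contributors include N, A, C, K, but only H, L feed directly into J.

H, L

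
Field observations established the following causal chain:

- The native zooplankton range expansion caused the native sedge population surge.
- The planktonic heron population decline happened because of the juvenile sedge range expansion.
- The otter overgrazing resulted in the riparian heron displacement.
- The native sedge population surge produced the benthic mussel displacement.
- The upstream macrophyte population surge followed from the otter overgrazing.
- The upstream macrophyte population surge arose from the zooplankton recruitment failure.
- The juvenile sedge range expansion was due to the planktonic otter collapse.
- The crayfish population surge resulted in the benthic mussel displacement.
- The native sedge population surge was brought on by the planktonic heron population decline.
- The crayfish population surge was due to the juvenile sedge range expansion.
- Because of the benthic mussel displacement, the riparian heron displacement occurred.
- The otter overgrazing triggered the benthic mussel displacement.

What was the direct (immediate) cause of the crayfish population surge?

the juvenile sedge range expansion

Upstream contributors include the planktonic otter collapse, but only the juvenile sedge range expansion feeds directly into the crayfish population surge.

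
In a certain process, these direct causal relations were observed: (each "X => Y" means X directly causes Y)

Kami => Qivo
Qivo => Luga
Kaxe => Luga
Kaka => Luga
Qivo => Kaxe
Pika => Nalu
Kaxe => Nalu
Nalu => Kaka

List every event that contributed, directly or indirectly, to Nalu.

Kami, Kaxe, Pika, Qivo

Immediate causes of Nalu: Kaxe, Pika.
Further upstream: Kami, Qivo.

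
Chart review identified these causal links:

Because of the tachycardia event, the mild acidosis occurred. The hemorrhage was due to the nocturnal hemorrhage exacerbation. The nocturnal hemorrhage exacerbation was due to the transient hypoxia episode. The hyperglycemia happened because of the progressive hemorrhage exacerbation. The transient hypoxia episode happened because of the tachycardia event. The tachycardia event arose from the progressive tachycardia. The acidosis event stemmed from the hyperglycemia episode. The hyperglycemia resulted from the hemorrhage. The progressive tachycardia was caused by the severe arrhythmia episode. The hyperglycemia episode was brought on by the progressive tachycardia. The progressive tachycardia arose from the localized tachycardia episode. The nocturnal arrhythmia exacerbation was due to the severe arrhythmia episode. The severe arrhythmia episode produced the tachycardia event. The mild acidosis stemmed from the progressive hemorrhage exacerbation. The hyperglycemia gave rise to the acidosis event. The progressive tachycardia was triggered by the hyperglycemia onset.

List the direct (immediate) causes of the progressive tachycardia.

the hyperglycemia onset, the localized tachycardia episode, the severe arrhythmia episode → the progressive tachycardia with nothing further upstream stated.

the hyperglycemia onset, the localized tachycardia episode, the severe arrhythmia episode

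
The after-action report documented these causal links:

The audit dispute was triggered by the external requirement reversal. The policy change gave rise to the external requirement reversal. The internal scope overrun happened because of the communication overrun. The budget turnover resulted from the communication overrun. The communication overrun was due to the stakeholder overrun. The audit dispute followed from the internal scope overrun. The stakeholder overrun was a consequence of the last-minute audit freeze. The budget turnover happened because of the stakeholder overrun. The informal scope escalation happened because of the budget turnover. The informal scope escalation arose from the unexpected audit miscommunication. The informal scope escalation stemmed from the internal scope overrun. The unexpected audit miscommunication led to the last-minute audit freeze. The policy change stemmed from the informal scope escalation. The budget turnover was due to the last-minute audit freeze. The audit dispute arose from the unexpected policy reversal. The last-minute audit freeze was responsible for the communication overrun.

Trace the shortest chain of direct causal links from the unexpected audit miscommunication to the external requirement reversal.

the unexpected audit miscommunication → the informal scope escalation
the informal scope escalation → the policy change
the policy change → the external requirement reversal
Length: 3 steps.

the unexpected audit miscommunication → the informal scope escalation → the policy change → the external requirement reversal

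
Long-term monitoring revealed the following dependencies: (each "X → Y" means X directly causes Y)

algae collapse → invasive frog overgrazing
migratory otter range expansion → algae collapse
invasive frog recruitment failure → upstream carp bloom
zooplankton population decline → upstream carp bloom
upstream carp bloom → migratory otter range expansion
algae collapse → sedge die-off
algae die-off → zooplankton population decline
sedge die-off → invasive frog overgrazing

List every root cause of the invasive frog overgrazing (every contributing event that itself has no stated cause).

Tracing upstream from the invasive frog overgrazing: the invasive frog overgrazing ← the algae collapse ← the migratory otter range expansion ← the upstream carp bloom ← the zooplankton population decline ← the algae die-off.
A separate upstream branch: the invasive frog overgrazing ← the algae collapse ← the migratory otter range expansion ← the upstream carp bloom ← the invasive frog recruitment failure.
Each of those chain origins has no stated cause.

the algae die-off, the invasive frog recruitment failure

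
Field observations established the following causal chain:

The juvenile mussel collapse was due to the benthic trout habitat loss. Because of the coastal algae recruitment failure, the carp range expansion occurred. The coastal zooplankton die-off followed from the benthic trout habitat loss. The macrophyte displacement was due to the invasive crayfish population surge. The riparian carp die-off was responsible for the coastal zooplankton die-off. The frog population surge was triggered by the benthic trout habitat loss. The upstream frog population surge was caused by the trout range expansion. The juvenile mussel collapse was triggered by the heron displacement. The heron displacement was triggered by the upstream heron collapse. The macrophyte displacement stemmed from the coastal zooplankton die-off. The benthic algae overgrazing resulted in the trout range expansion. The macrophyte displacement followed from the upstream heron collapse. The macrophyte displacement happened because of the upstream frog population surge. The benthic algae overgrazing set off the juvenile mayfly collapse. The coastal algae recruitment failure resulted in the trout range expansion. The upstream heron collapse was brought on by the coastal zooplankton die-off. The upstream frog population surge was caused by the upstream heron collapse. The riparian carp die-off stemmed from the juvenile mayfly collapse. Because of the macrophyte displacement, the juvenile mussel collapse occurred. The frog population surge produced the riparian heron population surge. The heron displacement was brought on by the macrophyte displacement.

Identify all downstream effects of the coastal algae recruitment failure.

the carp range expansion, the heron displacement, the juvenile mussel collapse, the macrophyte displacement, the trout range expansion, the upstream frog population surge

Direct effects: the carp range expansion, the trout range expansion.
2 steps out: the upstream frog population surge.
3 steps out: the macrophyte displacement.
4 steps out: the heron displacement, the juvenile mussel collapse.
Not reachable from it: the benthic trout habitat loss, the frog population surge, the benthic algae overgrazing, the juvenile mayfly collapse, the riparian heron population surge, the riparian carp die-off, the coastal zooplankton die-off, the upstream heron collapse, the invasive crayfish population surge.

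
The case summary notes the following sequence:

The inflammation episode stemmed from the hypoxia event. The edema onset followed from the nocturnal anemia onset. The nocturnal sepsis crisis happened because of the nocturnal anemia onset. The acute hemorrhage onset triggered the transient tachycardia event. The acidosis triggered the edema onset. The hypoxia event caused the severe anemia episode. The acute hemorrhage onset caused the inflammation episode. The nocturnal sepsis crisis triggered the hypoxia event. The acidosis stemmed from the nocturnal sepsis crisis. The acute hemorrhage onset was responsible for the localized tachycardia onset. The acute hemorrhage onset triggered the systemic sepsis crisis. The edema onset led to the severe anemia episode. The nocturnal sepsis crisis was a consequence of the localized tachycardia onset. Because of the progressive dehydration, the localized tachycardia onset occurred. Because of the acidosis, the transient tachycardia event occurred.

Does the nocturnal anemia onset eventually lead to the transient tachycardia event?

Yes

There is a causal chain: the nocturnal anemia onset → the nocturnal sepsis crisis → the acidosis → the transient tachycardia event.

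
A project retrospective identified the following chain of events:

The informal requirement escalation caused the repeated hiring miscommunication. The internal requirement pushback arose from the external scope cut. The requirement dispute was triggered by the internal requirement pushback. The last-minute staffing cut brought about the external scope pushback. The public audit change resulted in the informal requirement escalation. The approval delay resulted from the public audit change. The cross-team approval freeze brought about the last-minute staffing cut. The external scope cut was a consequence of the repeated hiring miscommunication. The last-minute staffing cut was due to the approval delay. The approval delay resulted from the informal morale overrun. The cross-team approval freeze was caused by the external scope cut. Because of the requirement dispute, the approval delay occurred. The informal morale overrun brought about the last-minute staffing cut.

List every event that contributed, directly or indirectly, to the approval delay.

the external scope cut, the informal morale overrun, the informal requirement escalation, the internal requirement pushback, the public audit change, the repeated hiring miscommunication, the requirement dispute

Immediate causes of the approval delay: the public audit change, the informal morale overrun, the requirement dispute.
Further upstream: the informal requirement escalation, the repeated hiring miscommunication, the external scope cut, the internal requirement pushback.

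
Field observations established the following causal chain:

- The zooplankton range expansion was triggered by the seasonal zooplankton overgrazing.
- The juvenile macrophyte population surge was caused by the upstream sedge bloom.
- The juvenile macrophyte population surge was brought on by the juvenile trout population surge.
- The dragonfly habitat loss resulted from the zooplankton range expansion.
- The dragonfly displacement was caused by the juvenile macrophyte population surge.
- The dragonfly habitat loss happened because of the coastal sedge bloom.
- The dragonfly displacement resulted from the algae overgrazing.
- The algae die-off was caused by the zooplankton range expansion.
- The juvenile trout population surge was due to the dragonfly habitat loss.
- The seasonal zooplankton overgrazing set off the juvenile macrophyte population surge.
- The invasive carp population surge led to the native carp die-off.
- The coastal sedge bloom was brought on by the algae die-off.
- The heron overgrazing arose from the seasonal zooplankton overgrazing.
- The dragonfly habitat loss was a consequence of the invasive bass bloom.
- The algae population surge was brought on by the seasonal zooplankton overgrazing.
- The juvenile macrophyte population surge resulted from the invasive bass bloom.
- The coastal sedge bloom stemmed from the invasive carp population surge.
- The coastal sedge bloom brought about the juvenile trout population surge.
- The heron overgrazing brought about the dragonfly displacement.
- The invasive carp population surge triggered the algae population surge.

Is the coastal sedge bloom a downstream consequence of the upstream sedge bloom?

No

The upstream sedge bloom leads to the juvenile macrophyte population surge, the dragonfly displacement; the coastal sedge bloom is not among them.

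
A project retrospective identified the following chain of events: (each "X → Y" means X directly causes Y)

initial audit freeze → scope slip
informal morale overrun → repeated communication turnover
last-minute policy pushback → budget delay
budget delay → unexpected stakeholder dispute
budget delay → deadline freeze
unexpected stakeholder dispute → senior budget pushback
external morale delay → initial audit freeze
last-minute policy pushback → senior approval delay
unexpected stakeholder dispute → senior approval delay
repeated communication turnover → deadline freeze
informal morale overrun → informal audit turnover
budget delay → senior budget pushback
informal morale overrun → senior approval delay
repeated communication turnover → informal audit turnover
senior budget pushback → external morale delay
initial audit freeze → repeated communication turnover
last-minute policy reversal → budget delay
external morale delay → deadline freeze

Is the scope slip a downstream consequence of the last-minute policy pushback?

Yes

There is a causal chain: the last-minute policy pushback → the budget delay → the senior budget pushback → the external morale delay → the initial audit freeze → the scope slip.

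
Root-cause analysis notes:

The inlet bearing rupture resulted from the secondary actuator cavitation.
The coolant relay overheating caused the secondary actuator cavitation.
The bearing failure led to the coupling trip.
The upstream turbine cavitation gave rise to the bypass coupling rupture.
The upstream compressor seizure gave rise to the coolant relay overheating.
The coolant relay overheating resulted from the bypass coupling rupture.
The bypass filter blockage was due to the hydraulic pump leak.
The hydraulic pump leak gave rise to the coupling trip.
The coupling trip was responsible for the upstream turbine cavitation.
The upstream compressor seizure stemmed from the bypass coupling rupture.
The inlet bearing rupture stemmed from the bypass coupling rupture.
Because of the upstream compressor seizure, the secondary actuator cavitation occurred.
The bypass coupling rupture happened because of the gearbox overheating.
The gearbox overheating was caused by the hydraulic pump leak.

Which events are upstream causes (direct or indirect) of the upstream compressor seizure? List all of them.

Immediate cause of the upstream compressor seizure: the bypass coupling rupture.
Further upstream: the hydraulic pump leak, the coupling trip, the upstream turbine cavitation, the gearbox overheating, the bearing failure.

the bearing failure, the bypass coupling rupture, the coupling trip, the gearbox overheating, the hydraulic pump leak, the upstream turbine cavitation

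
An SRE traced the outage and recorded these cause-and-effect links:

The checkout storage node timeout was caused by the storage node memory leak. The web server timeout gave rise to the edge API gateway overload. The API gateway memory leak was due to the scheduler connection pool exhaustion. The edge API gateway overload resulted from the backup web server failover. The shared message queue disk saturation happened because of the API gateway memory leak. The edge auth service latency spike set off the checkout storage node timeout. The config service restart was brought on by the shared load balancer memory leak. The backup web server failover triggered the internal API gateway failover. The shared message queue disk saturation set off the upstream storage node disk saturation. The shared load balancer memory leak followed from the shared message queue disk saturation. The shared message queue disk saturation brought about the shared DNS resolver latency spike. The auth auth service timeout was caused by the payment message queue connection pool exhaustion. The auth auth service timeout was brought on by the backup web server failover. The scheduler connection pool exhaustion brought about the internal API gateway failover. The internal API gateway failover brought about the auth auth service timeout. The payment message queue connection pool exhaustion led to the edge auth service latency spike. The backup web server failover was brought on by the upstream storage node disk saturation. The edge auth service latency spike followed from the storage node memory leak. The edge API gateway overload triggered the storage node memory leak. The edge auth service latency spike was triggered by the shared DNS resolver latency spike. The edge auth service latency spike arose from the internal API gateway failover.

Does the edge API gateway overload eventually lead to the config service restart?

No

The edge API gateway overload leads to the storage node memory leak, the edge auth service latency spike, the checkout storage node timeout; the config service restart is not among them.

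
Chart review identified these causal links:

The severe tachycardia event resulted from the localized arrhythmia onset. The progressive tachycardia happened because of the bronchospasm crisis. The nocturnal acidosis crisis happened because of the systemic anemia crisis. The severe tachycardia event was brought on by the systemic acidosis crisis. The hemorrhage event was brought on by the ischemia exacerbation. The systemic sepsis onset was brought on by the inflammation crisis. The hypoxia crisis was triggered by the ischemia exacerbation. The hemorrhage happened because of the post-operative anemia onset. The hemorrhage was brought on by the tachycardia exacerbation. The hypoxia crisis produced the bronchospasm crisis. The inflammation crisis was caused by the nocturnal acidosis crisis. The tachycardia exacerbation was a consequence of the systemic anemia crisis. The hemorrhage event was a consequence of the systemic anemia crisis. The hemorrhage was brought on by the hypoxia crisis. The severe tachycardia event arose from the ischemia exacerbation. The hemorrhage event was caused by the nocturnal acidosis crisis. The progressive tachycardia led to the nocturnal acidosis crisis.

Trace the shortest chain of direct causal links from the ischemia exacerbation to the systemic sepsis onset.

the ischemia exacerbation → the hypoxia crisis
the hypoxia crisis → the bronchospasm crisis
the bronchospasm crisis → the progressive tachycardia
the progressive tachycardia → the nocturnal acidosis crisis
the nocturnal acidosis crisis → the inflammation crisis
the inflammation crisis → the systemic sepsis onset
Length: 6 steps.

the ischemia exacerbation → the hypoxia crisis → the bronchospasm crisis → the progressive tachycardia → the nocturnal acidosis crisis → the inflammation crisis → the systemic sepsis onset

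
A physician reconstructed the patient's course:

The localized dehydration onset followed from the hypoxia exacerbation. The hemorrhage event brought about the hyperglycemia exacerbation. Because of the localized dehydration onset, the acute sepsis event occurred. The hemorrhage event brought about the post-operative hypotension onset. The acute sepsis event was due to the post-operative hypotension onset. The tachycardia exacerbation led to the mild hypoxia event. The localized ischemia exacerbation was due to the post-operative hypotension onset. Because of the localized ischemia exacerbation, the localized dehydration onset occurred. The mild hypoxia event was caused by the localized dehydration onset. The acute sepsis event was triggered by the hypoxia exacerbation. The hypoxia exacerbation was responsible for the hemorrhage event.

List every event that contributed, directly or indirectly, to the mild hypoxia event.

Immediate causes of the mild hypoxia event: the localized dehydration onset, the tachycardia exacerbation.
Further upstream: the hypoxia exacerbation, the hemorrhage event, the post-operative hypotension onset, the localized ischemia exacerbation.

the hemorrhage event, the hypoxia exacerbation, the localized dehydration onset, the localized ischemia exacerbation, the post-operative hypotension onset, the tachycardia exacerbation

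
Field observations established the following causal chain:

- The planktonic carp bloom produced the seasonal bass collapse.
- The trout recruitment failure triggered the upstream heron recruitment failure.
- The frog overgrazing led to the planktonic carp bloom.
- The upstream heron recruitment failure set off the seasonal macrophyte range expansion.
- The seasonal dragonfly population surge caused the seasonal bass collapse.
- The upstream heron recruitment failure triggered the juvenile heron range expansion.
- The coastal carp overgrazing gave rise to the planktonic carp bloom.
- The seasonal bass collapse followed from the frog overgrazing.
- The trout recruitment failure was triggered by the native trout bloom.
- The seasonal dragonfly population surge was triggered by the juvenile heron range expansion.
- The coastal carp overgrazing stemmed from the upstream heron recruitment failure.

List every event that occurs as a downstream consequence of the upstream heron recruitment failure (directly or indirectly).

the coastal carp overgrazing, the juvenile heron range expansion, the planktonic carp bloom, the seasonal bass collapse, the seasonal dragonfly population surge, the seasonal macrophyte range expansion

Direct effects: the coastal carp overgrazing, the juvenile heron range expansion, the seasonal macrophyte range expansion.
2 steps out: the seasonal dragonfly population surge, the planktonic carp bloom.
3 steps out: the seasonal bass collapse.
Not reachable from it: the native trout bloom, the trout recruitment failure, the frog overgrazing.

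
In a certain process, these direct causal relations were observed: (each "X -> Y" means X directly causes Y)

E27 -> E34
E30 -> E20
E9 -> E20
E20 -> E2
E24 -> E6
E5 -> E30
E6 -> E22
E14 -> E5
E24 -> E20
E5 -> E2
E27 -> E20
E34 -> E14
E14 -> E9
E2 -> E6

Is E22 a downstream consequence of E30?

There is a causal chain: E30 → E20 → E2 → E6 → E22.

Yes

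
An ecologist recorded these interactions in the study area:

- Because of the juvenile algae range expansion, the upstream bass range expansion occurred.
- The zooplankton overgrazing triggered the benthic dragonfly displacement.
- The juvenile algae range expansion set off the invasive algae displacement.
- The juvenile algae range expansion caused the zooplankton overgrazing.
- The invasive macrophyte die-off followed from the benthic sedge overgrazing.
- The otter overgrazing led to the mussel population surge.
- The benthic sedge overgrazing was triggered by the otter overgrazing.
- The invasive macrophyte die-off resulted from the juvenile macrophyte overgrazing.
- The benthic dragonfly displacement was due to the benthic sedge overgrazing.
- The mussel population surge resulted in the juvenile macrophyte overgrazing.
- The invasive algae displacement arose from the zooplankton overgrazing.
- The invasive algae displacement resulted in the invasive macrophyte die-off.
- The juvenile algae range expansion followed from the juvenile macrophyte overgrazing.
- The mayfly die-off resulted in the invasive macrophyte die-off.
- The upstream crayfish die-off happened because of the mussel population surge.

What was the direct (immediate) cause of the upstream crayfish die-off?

the mussel population surge

Upstream contributors include the otter overgrazing, but only the mussel population surge feeds directly into the upstream crayfish die-off.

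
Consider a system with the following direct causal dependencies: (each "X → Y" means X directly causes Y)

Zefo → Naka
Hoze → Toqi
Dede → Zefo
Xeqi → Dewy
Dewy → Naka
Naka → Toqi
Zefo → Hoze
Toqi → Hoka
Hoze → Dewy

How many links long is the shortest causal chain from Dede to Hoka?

Shortest chain: Dede → Zefo → Hoze → Toqi → Hoka.

4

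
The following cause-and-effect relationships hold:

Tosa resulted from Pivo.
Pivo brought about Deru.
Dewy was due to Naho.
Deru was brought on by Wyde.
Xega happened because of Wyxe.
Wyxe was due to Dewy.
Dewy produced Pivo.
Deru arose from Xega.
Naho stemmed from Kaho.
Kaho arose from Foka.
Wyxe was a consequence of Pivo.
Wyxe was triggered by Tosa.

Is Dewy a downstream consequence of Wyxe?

Wyxe leads to Xega, Deru; Dewy is not among them.

No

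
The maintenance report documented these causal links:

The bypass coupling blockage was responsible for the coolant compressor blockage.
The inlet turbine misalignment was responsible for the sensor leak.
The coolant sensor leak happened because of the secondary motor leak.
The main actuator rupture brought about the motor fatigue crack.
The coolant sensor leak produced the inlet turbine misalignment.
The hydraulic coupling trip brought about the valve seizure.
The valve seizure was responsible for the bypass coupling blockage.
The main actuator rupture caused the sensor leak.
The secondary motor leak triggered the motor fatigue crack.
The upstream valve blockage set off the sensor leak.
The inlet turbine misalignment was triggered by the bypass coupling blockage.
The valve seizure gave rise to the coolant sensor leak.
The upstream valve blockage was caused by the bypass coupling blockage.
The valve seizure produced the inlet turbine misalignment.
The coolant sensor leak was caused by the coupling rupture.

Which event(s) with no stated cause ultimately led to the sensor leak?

the coupling rupture, the hydraulic coupling trip, the main actuator rupture, the secondary motor leak

Tracing upstream from the sensor leak: the sensor leak ← the inlet turbine misalignment ← the valve seizure ← the hydraulic coupling trip.
A separate upstream branch: the sensor leak ← the inlet turbine misalignment ← the coolant sensor leak ← the secondary motor leak.
A separate upstream branch: the sensor leak ← the inlet turbine misalignment ← the coolant sensor leak ← the coupling rupture.
A separate upstream branch: the sensor leak ← the main actuator rupture.
Each of those chain origins has no stated cause.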